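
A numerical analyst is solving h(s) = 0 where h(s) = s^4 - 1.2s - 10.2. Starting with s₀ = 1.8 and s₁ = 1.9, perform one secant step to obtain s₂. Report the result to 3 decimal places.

1.877

h(1.8) = -1.86240, h(1.9) = 0.55210
s₂ = 1.90000 − 0.55210·(1.90000 − 1.80000) / (0.55210 − (-1.86240)) = 1.90000 − (0.05521)/(2.41450) = 1.87713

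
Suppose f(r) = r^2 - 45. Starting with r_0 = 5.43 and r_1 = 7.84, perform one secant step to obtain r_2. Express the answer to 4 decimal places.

6.5992

f(5.43) = -15.515100, f(7.84) = 16.465600
r_2 = 7.840000 − 16.465600·(7.840000 − 5.430000) / (16.465600 − (-15.515100)) = 7.840000 − (39.682096)/(31.980700) = 6.599186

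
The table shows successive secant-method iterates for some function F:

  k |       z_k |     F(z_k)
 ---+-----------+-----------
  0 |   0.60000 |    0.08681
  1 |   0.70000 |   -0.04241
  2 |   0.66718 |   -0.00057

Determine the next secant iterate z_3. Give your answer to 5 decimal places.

z_3 = 0.66718 − (-0.00057)·(0.66718 − 0.70000) / (-0.00057 − (-0.04241))
   = 0.66718 − (0.0000187)/(0.0418400) = 0.6667329

0.66673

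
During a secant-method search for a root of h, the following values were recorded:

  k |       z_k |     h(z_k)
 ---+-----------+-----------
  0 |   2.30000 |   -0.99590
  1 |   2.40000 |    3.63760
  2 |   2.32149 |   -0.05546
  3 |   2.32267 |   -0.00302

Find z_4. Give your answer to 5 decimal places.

2.32274

z_4 = 2.32267 − (-0.00302)·(2.32267 − 2.32149) / (-0.00302 − (-0.05546))
   = 2.32267 − (-0.0000036)/(0.0524400) = 2.3227380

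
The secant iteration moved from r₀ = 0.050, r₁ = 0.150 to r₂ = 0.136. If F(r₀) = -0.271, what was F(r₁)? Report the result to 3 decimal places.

0.044

The secant line through (0.050, -0.271) and (0.150, F(r₁)) crosses zero at r₂ = 0.136.
So (0.050, -0.271), (0.150, F(r₁)), (0.136, 0) are collinear:
F(r₁) = -0.271 · (0.150 − 0.136) / (0.050 − 0.136) = -0.271 · (0.01400)/(-0.08600) = 0.04412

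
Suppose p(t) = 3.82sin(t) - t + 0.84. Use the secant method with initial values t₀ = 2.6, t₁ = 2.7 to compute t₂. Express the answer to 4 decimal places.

2.6479

p(2.6) = 0.209215, p(2.7) = -0.227409
t₂ = 2.700000 − (-0.227409)·(2.700000 − 2.600000) / (-0.227409 − 0.209215) = 2.700000 − (-0.022741)/(-0.436624) = 2.647917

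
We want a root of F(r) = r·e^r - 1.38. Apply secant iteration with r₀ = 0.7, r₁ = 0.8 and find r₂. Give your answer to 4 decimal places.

0.6920

F(0.7) = 0.029627, F(0.8) = 0.400433
r₂ = 0.800000 − 0.400433·(0.800000 − 0.700000) / (0.400433 − 0.029627) = 0.800000 − (0.040043)/(0.370806) = 0.692010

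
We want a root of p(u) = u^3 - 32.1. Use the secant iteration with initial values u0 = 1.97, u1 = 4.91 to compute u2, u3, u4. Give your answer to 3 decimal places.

2.619, 2.942, 3.228

p(1.97) = -24.45463, p(4.91) = 86.27077
u2 = 4.91000 − 86.27077·(4.91000 − 1.97000) / (86.27077 − (-24.45463)) = 4.91000 − (253.63607)/(110.72540) = 2.61932
p(2.61932) = -14.12920
u3 = 2.61932 − (-14.12920)·(2.61932 − 4.91000) / (-14.12920 − 86.27077) = 2.61932 − (32.36543)/(-100.39997) = 2.94169
p(2.94169) = -6.64401
u4 = 2.94169 − (-6.64401)·(2.94169 − 2.61932) / (-6.64401 − (-14.12920)) = 2.94169 − (-2.14180)/(7.48519) = 3.22783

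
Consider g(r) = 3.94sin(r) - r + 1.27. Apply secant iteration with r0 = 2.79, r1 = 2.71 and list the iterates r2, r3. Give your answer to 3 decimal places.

g(2.79) = -0.16309, g(2.71) = 0.20817
r2 = 2.71000 − 0.20817·(2.71000 − 2.79000) / (0.20817 − (-0.16309)) = 2.71000 − (-0.01665)/(0.37126) = 2.75486
g(2.75486) = 0.00118
r3 = 2.75486 − 0.00118·(2.75486 − 2.71000) / (0.00118 − 0.20817) = 2.75486 − (0.00005)/(-0.20699) = 2.75511

2.755, 2.755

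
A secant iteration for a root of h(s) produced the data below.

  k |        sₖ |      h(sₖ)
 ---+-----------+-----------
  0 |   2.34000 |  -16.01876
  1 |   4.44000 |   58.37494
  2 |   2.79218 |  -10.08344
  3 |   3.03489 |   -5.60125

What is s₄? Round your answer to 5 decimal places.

3.33820

s₄ = 3.03489 − (-5.60125)·(3.03489 − 2.79218) / (-5.60125 − (-10.08344))
   = 3.03489 − (-1.3594794)/(4.4821900) = 3.3381970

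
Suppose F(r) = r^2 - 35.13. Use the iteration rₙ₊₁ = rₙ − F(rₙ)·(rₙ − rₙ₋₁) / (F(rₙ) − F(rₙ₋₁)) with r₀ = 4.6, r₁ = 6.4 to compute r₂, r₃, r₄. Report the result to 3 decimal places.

F(4.6) = -13.97000, F(6.4) = 5.83000
r₂ = 6.40000 − 5.83000·(6.40000 − 4.60000) / (5.83000 − (-13.97000)) = 6.40000 − (10.49400)/(19.80000) = 5.87000
F(5.87000) = -0.67310
r₃ = 5.87000 − (-0.67310)·(5.87000 − 6.40000) / (-0.67310 − 5.83000) = 5.87000 − (0.35674)/(-6.50310) = 5.92486
F(5.92486) = -0.02607
r₄ = 5.92486 − (-0.02607)·(5.92486 − 5.87000) / (-0.02607 − (-0.67310)) = 5.92486 − (-0.00143)/(0.64703) = 5.92707

5.870, 5.925, 5.927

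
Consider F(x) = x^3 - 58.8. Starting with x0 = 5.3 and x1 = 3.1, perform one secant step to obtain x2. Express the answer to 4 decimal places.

3.6359

F(5.3) = 90.077000, F(3.1) = -29.009000
x2 = 3.100000 − (-29.009000)·(3.100000 − 5.300000) / (-29.009000 − 90.077000) = 3.100000 − (63.819800)/(-119.086000) = 3.635914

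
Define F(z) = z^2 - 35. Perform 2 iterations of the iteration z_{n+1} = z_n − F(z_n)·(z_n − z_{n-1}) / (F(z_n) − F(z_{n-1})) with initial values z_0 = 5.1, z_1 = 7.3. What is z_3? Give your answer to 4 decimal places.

5.9065

F(5.1) = -8.990000, F(7.3) = 18.290000
z_2 = 7.300000 − 18.290000·(7.300000 − 5.100000) / (18.290000 − (-8.990000)) = 7.300000 − (40.238000)/(27.280000) = 5.825000
F(5.825000) = -1.069375
z_3 = 5.825000 − (-1.069375)·(5.825000 − 7.300000) / (-1.069375 − 18.290000) = 5.825000 − (1.577328)/(-19.359375) = 5.906476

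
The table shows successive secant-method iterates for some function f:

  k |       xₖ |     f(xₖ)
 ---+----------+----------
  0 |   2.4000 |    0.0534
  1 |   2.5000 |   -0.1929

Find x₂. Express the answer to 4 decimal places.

2.4217

x₂ = 2.5000 − (-0.1929)·(2.5000 − 2.4000) / (-0.1929 − 0.0534)
   = 2.5000 − (-0.019290)/(-0.246300) = 2.421681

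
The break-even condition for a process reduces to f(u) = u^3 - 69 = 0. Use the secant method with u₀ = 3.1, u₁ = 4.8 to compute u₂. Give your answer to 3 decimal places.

3.925

f(3.1) = -39.20900, f(4.8) = 41.59200
u₂ = 4.80000 − 41.59200·(4.80000 − 3.10000) / (41.59200 − (-39.20900)) = 4.80000 − (70.70640)/(80.80100) = 3.92493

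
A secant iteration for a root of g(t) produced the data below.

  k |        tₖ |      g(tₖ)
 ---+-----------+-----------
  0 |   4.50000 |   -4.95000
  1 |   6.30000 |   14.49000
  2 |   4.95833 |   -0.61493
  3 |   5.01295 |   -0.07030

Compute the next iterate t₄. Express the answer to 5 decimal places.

5.02000

t₄ = 5.01295 − (-0.07030)·(5.01295 − 4.95833) / (-0.07030 − (-0.61493))
   = 5.01295 − (-0.0038398)/(0.5446300) = 5.0200003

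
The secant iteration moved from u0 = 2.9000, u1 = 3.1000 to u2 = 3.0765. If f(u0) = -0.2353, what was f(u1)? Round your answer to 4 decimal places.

0.0313

The secant line through (2.9000, -0.2353) and (3.1000, f(u1)) crosses zero at u2 = 3.0765.
So (2.9000, -0.2353), (3.1000, f(u1)), (3.0765, 0) are collinear:
f(u1) = -0.2353 · (3.1000 − 3.0765) / (2.9000 − 3.0765) = -0.2353 · (0.023500)/(-0.176500) = 0.031329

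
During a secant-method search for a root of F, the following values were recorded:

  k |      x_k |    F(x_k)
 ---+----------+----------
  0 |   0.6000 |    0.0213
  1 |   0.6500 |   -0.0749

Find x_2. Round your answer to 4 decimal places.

0.6111

x_2 = 0.6500 − (-0.0749)·(0.6500 − 0.6000) / (-0.0749 − 0.0213)
   = 0.6500 − (-0.003745)/(-0.096200) = 0.611071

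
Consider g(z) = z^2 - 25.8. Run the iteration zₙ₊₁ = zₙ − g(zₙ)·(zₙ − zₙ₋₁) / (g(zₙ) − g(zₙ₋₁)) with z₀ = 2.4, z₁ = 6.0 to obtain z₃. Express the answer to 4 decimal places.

5.0543

g(2.4) = -20.040000, g(6.0) = 10.200000
z₂ = 6.000000 − 10.200000·(6.000000 − 2.400000) / (10.200000 − (-20.040000)) = 6.000000 − (36.720000)/(30.240000) = 4.785714
g(4.785714) = -2.896939
z₃ = 4.785714 − (-2.896939)·(4.785714 − 6.000000) / (-2.896939 − 10.200000) = 4.785714 − (3.517711)/(-13.096939) = 5.054305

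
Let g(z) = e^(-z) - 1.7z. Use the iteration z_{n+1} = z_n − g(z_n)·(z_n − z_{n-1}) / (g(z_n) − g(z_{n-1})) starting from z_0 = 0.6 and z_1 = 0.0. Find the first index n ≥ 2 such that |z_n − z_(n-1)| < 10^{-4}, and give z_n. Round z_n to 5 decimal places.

n = 5, z_n = 0.39592

g(0.6) = -0.4711884, g(0.0) = 1.0000000
z_2 = 0.0000000 − 1.0000000·(-0.6000000)/(1.4711884) = 0.4078336;  |Δ| = 0.4078336
g(0.4078336) = -0.0282275
z_3 = 0.4078336 − (-0.0282275)·(0.4078336)/(-1.0282275) = 0.3966375;  |Δ| = 0.0111961
g(0.3966375) = -0.0017059
z_4 = 0.3966375 − (-0.0017059)·(-0.0111961)/(0.0265216) = 0.3959173;  |Δ| = 0.0007202
g(0.3959173) = 0.0000029
z_5 = 0.3959173 − 0.0000029·(-0.0007202)/(0.0017088) = 0.3959185;  |Δ| = 0.0000012
|z_5 − z_4| = 0.0000012 < 10^{-4}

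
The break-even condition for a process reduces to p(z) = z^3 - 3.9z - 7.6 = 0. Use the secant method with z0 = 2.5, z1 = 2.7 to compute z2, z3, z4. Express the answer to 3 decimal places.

p(2.5) = -1.72500, p(2.7) = 1.55300
z2 = 2.70000 − 1.55300·(2.70000 − 2.50000) / (1.55300 − (-1.72500)) = 2.70000 − (0.31060)/(3.27800) = 2.60525
p(2.60525) = -0.07784
z3 = 2.60525 − (-0.07784)·(2.60525 − 2.70000) / (-0.07784 − 1.55300) = 2.60525 − (0.00738)/(-1.63084) = 2.60977
p(2.60977) = -0.00323
z4 = 2.60977 − (-0.00323)·(2.60977 − 2.60525) / (-0.00323 − (-0.07784)) = 2.60977 − (-0.00001)/(0.07461) = 2.60997

2.605, 2.610, 2.610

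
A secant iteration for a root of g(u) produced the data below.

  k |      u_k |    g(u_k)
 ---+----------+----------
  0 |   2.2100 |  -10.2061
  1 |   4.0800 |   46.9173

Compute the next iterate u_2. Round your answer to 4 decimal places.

2.5441

u_2 = 4.0800 − 46.9173·(4.0800 − 2.2100) / (46.9173 − (-10.2061))
   = 4.0800 − (87.735351)/(57.123400) = 2.544108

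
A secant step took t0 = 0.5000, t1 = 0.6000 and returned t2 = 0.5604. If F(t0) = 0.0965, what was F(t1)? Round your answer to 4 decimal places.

-0.0633

The secant line through (0.5000, 0.0965) and (0.6000, F(t1)) crosses zero at t2 = 0.5604.
So (0.5000, 0.0965), (0.6000, F(t1)), (0.5604, 0) are collinear:
F(t1) = 0.0965 · (0.6000 − 0.5604) / (0.5000 − 0.5604) = 0.0965 · (0.039600)/(-0.060400) = -0.063268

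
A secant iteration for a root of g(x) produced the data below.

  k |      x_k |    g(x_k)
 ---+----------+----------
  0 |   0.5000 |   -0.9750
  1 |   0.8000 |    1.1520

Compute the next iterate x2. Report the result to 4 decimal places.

x2 = 0.8000 − 1.1520·(0.8000 − 0.5000) / (1.1520 − (-0.9750))
   = 0.8000 − (0.345600)/(2.127000) = 0.637518

0.6375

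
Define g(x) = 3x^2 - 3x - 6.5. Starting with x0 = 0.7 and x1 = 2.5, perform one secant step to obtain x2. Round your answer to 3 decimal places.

g(0.7) = -7.13000, g(2.5) = 4.75000
x2 = 2.50000 − 4.75000·(2.50000 − 0.70000) / (4.75000 − (-7.13000)) = 2.50000 − (8.55000)/(11.88000) = 1.78030

1.780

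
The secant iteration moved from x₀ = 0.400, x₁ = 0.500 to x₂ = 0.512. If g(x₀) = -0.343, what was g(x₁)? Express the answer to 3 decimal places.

-0.037

The secant line through (0.400, -0.343) and (0.500, g(x₁)) crosses zero at x₂ = 0.512.
So (0.400, -0.343), (0.500, g(x₁)), (0.512, 0) are collinear:
g(x₁) = -0.343 · (0.500 − 0.512) / (0.400 − 0.512) = -0.343 · (-0.01200)/(-0.11200) = -0.03675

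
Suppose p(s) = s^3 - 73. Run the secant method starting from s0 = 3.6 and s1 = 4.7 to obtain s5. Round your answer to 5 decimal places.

p(3.6) = -26.3440000, p(4.7) = 30.8230000
s2 = 4.7000000 − 30.8230000·(4.7000000 − 3.6000000) / (30.8230000 − (-26.3440000)) = 4.7000000 − (33.9053000)/(57.1670000) = 4.1069078
p(4.1069078) = -3.7300508
s3 = 4.1069078 − (-3.7300508)·(4.1069078 − 4.7000000) / (-3.7300508 − 30.8230000) = 4.1069078 − (2.2122639)/(-34.5530508) = 4.1709330
p(4.1709330) = -0.4396061
s4 = 4.1709330 − (-0.4396061)·(4.1709330 − 4.1069078) / (-0.4396061 − (-3.7300508)) = 4.1709330 − (-0.0281458)/(3.2904447) = 4.1794868
p(4.1794868) = 0.0077338
s5 = 4.1794868 − 0.0077338·(4.1794868 − 4.1709330) / (0.0077338 − (-0.4396061)) = 4.1794868 − (0.0000662)/(0.4473399) = 4.1793389

4.17934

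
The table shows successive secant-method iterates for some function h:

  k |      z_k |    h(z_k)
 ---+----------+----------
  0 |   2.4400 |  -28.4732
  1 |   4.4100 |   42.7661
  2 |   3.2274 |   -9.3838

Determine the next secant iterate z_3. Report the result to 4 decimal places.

3.4402

z_3 = 3.2274 − (-9.3838)·(3.2274 − 4.4100) / (-9.3838 − 42.7661)
   = 3.2274 − (11.097282)/(-52.149900) = 3.440196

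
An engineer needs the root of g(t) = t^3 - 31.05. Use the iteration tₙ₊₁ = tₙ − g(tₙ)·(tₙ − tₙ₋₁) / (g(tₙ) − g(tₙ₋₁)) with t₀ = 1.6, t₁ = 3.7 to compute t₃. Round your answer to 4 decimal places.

g(1.6) = -26.954000, g(3.7) = 19.603000
t₂ = 3.700000 − 19.603000·(3.700000 − 1.600000) / (19.603000 − (-26.954000)) = 3.700000 − (41.166300)/(46.557000) = 2.815787
g(2.815787) = -8.724590
t₃ = 2.815787 − (-8.724590)·(2.815787 − 3.700000) / (-8.724590 − 19.603000) = 2.815787 − (7.714395)/(-28.327590) = 3.088115

3.0881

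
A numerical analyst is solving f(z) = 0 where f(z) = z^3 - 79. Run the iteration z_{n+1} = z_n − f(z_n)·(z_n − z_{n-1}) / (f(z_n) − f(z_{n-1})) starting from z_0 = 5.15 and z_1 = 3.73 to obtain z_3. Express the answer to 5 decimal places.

4.30633

f(5.15) = 57.5908750, f(3.73) = -27.1048830
z_2 = 3.7300000 − (-27.1048830)·(3.7300000 − 5.1500000) / (-27.1048830 − 57.5908750) = 3.7300000 − (38.4889339)/(-84.6957580) = 4.1844376
f(4.1844376) = -5.7325163
z_3 = 4.1844376 − (-5.7325163)·(4.1844376 − 3.7300000) / (-5.7325163 − (-27.1048830)) = 4.1844376 − (-2.6050708)/(21.3723667) = 4.3063272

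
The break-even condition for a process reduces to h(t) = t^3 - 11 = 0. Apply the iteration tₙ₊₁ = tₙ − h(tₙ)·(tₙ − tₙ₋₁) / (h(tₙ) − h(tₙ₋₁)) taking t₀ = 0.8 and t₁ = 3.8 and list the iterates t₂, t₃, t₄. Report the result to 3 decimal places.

h(0.8) = -10.48800, h(3.8) = 43.87200
t₂ = 3.80000 − 43.87200·(3.80000 − 0.80000) / (43.87200 − (-10.48800)) = 3.80000 − (131.61600)/(54.36000) = 1.37881
h(1.37881) = -8.37873
t₃ = 1.37881 − (-8.37873)·(1.37881 − 3.80000) / (-8.37873 − 43.87200) = 1.37881 − (20.28652)/(-52.25073) = 1.76706
h(1.76706) = -5.48234
t₄ = 1.76706 − (-5.48234)·(1.76706 − 1.37881) / (-5.48234 − (-8.37873)) = 1.76706 − (-2.12854)/(2.89639) = 2.50195

1.379, 1.767, 2.502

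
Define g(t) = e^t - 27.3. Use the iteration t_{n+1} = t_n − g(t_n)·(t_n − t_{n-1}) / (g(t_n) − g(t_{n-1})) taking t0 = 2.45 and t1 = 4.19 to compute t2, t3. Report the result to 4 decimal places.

2.9522, 3.1675

g(2.45) = -15.711653, g(4.19) = 38.722791
t2 = 4.190000 − 38.722791·(4.190000 − 2.450000) / (38.722791 − (-15.711653)) = 4.190000 − (67.377656)/(54.434444) = 2.952224
g(2.952224) = -8.151510
t3 = 2.952224 − (-8.151510)·(2.952224 − 4.190000) / (-8.151510 − 38.722791) = 2.952224 − (10.089745)/(-46.874301) = 3.167475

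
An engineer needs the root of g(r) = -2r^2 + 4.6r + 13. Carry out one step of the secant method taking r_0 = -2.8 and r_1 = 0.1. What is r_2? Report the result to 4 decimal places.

-1.2440

g(-2.8) = -15.560000, g(0.1) = 13.440000
r_2 = 0.100000 − 13.440000·(0.100000 − (-2.800000)) / (13.440000 − (-15.560000)) = 0.100000 − (38.976000)/(29.000000) = -1.244000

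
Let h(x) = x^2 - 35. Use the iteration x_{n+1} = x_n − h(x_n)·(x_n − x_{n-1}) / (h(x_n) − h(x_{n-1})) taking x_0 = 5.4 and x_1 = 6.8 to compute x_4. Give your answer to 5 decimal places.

h(5.4) = -5.8400000, h(6.8) = 11.2400000
x_2 = 6.8000000 − 11.2400000·(6.8000000 − 5.4000000) / (11.2400000 − (-5.8400000)) = 6.8000000 − (15.7360000)/(17.0800000) = 5.8786885
h(5.8786885) = -0.4410212
x_3 = 5.8786885 − (-0.4410212)·(5.8786885 − 6.8000000) / (-0.4410212 − 11.2400000) = 5.8786885 − (0.4063179)/(-11.6810212) = 5.9134730
h(5.9134730) = -0.0308374
x_4 = 5.9134730 − (-0.0308374)·(5.9134730 − 5.8786885) / (-0.0308374 − (-0.4410212)) = 5.9134730 − (-0.0010727)/(0.4101839) = 5.9160880

5.91609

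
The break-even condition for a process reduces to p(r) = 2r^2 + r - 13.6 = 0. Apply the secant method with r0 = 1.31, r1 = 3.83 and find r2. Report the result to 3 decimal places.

2.095

p(1.31) = -8.85780, p(3.83) = 19.56780
r2 = 3.83000 − 19.56780·(3.83000 − 1.31000) / (19.56780 − (-8.85780)) = 3.83000 − (49.31086)/(28.42560) = 2.09527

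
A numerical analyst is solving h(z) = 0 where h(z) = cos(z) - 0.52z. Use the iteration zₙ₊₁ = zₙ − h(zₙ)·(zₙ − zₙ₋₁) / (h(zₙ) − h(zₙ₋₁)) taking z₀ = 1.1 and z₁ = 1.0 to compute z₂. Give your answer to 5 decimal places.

1.01464

h(1.1) = -0.1184039, h(1.0) = 0.0203023
z₂ = 1.0000000 − 0.0203023·(1.0000000 − 1.1000000) / (0.0203023 − (-0.1184039)) = 1.0000000 − (-0.0020302)/(0.1387062) = 1.0146369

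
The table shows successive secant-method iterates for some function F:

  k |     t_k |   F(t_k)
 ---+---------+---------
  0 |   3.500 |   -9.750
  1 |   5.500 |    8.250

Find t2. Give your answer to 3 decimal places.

4.583

t2 = 5.500 − 8.250·(5.500 − 3.500) / (8.250 − (-9.750))
   = 5.500 − (16.50000)/(18.00000) = 4.58333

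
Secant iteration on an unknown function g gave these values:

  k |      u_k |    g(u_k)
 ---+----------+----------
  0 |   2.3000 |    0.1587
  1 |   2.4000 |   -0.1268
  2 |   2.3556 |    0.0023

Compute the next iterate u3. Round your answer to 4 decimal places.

u3 = 2.3556 − 0.0023·(2.3556 − 2.4000) / (0.0023 − (-0.1268))
   = 2.3556 − (-0.000102)/(0.129100) = 2.356391

2.3564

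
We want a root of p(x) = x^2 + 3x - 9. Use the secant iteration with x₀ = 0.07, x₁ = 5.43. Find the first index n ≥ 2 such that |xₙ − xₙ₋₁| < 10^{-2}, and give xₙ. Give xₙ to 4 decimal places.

n = 6, xₙ = 1.8541

p(0.07) = -8.785100, p(5.43) = 36.774900
x₂ = 5.430000 − 36.774900·(5.360000)/(45.560000) = 1.103541;  |Δ| = 4.326459
p(1.103541) = -4.471573
x₃ = 1.103541 − (-4.471573)·(-4.326459)/(-41.246473) = 1.572577;  |Δ| = 0.469036
p(1.572577) = -1.809270
x₄ = 1.572577 − (-1.809270)·(0.469036)/(2.662303) = 1.891328;  |Δ| = 0.318751
p(1.891328) = 0.251108
x₅ = 1.891328 − 0.251108·(0.318751)/(2.060378) = 1.852481;  |Δ| = 0.038848
p(1.852481) = -0.010874
x₆ = 1.852481 − (-0.010874)·(-0.038848)/(-0.261982) = 1.854093;  |Δ| = 0.001612
|x₆ − x₅| = 0.001612 < 10^{-2}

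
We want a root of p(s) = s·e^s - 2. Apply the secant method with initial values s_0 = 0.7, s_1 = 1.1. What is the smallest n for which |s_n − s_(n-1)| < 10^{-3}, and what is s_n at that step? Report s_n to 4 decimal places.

n = 5, s_n = 0.8526

p(0.7) = -0.590373, p(1.1) = 1.304583
s_2 = 1.100000 − 1.304583·(0.400000)/(1.894956) = 0.824620;  |Δ| = 0.275380
p(0.824620) = -0.119031
s_3 = 0.824620 − (-0.119031)·(-0.275380)/(-1.423613) = 0.847645;  |Δ| = 0.023025
p(0.847645) = -0.021475
s_4 = 0.847645 − (-0.021475)·(0.023025)/(0.097555) = 0.852714;  |Δ| = 0.005069
p(0.852714) = 0.000469
s_5 = 0.852714 − 0.000469·(0.005069)/(0.021945) = 0.852605;  |Δ| = 0.000108
|s_5 − s_4| = 0.000108 < 10^{-3}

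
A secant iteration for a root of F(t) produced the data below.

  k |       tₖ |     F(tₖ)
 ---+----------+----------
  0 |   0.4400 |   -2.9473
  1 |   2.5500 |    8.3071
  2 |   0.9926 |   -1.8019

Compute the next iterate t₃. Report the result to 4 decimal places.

1.2702

t₃ = 0.9926 − (-1.8019)·(0.9926 − 2.5500) / (-1.8019 − 8.3071)
   = 0.9926 − (2.806279)/(-10.109000) = 1.270202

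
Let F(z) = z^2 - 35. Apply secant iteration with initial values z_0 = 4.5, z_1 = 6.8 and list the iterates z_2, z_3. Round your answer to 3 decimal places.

5.805, 5.908

F(4.5) = -14.75000, F(6.8) = 11.24000
z_2 = 6.80000 − 11.24000·(6.80000 − 4.50000) / (11.24000 − (-14.75000)) = 6.80000 − (25.85200)/(25.99000) = 5.80531
F(5.80531) = -1.29838
z_3 = 5.80531 − (-1.29838)·(5.80531 − 6.80000) / (-1.29838 − 11.24000) = 5.80531 − (1.29148)/(-12.53838) = 5.90831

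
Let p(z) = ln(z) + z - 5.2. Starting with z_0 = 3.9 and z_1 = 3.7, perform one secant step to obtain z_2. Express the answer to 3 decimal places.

p(3.9) = 0.06098, p(3.7) = -0.19167
z_2 = 3.70000 − (-0.19167)·(3.70000 − 3.90000) / (-0.19167 − 0.06098) = 3.70000 − (0.03833)/(-0.25264) = 3.85173

3.852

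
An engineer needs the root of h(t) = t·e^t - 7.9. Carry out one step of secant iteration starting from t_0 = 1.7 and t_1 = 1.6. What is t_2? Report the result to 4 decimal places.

1.5982

h(1.7) = 1.405711, h(1.6) = 0.024852
t_2 = 1.600000 − 0.024852·(1.600000 − 1.700000) / (0.024852 − 1.405711) = 1.600000 − (-0.002485)/(-1.380859) = 1.598200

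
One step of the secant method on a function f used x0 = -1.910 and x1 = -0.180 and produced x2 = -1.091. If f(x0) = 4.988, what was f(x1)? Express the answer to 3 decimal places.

The secant line through (-1.910, 4.988) and (-0.180, f(x1)) crosses zero at x2 = -1.091.
So (-1.910, 4.988), (-0.180, f(x1)), (-1.091, 0) are collinear:
f(x1) = 4.988 · (-0.180 − (-1.091)) / (-1.910 − (-1.091)) = 4.988 · (0.91100)/(-0.81900) = -5.54831

-5.548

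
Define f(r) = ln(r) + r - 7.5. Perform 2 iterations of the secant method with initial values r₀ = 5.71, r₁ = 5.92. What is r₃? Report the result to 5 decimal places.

5.75068

f(5.71) = -0.0477810, f(5.92) = 0.1983364
r₂ = 5.9200000 − 0.1983364·(5.9200000 − 5.7100000) / (0.1983364 − (-0.0477810)) = 5.9200000 − (0.0416507)/(0.2461174) = 5.7507692
f(5.7507692) = 0.0001028
r₃ = 5.7507692 − 0.0001028·(5.7507692 − 5.9200000) / (0.0001028 − 0.1983364) = 5.7507692 − (-0.0000174)/(-0.1982337) = 5.7506814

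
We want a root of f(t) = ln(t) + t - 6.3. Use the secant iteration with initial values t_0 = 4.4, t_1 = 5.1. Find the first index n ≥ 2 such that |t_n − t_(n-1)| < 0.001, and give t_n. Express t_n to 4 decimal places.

f(4.4) = -0.418395, f(5.1) = 0.429241
t_2 = 5.100000 − 0.429241·(0.700000)/(0.847636) = 4.745522;  |Δ| = 0.354478
f(4.745522) = 0.002723
t_3 = 4.745522 − 0.002723·(-0.354478)/(-0.426517) = 4.743259;  |Δ| = 0.002263
f(4.743259) = -0.000017
t_4 = 4.743259 − (-0.000017)·(-0.002263)/(-0.002740) = 4.743273;  |Δ| = 0.000014
|t_4 − t_3| = 0.000014 < 0.001

n = 4, t_n = 4.7433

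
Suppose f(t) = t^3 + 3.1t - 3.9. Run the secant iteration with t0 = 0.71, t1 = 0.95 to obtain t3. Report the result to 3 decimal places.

f(0.71) = -1.34109, f(0.95) = -0.09763
t2 = 0.95000 − (-0.09763)·(0.95000 − 0.71000) / (-0.09763 − (-1.34109)) = 0.95000 − (-0.02343)/(1.24346) = 0.96884
f(0.96884) = 0.01282
t3 = 0.96884 − 0.01282·(0.96884 − 0.95000) / (0.01282 − (-0.09763)) = 0.96884 − (0.00024)/(0.11045) = 0.96666

0.967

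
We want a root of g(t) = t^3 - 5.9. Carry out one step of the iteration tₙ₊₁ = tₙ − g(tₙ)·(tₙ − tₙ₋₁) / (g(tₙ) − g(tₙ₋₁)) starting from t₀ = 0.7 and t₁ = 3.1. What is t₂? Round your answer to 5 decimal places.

1.15289

g(0.7) = -5.5570000, g(3.1) = 23.8910000
t₂ = 3.1000000 − 23.8910000·(3.1000000 − 0.7000000) / (23.8910000 − (-5.5570000)) = 3.1000000 − (57.3384000)/(29.4480000) = 1.1528932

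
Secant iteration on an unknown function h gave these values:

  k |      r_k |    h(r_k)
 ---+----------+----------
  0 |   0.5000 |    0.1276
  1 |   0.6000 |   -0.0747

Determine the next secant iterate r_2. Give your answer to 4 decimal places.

r_2 = 0.6000 − (-0.0747)·(0.6000 − 0.5000) / (-0.0747 − 0.1276)
   = 0.6000 − (-0.007470)/(-0.202300) = 0.563075

0.5631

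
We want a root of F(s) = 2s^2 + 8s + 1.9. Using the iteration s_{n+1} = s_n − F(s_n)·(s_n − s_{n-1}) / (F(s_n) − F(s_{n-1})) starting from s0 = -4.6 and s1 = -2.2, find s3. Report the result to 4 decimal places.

F(-4.6) = 7.420000, F(-2.2) = -6.020000
s2 = -2.200000 − (-6.020000)·(-2.200000 − (-4.600000)) / (-6.020000 − 7.420000) = -2.200000 − (-14.448000)/(-13.440000) = -3.275000
F(-3.275000) = -2.848750
s3 = -3.275000 − (-2.848750)·(-3.275000 − (-2.200000)) / (-2.848750 − (-6.020000)) = -3.275000 − (3.062406)/(3.171250) = -4.240678

-4.2407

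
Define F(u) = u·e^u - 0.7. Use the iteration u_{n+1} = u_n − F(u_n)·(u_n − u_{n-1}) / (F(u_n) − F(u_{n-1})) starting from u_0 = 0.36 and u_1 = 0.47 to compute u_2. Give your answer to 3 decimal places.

0.446

F(0.36) = -0.18400, F(0.47) = 0.05200
u_2 = 0.47000 − 0.05200·(0.47000 − 0.36000) / (0.05200 − (-0.18400)) = 0.47000 − (0.00572)/(0.23600) = 0.44576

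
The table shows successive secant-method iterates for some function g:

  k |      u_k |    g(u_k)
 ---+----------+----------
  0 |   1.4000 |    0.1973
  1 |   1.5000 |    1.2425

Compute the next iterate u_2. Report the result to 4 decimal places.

u_2 = 1.5000 − 1.2425·(1.5000 − 1.4000) / (1.2425 − 0.1973)
   = 1.5000 − (0.124250)/(1.045200) = 1.381123

1.3811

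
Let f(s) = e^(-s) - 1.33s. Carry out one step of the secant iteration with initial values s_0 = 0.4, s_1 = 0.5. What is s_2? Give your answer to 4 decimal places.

f(0.4) = 0.138320, f(0.5) = -0.058469
s_2 = 0.500000 − (-0.058469)·(0.500000 − 0.400000) / (-0.058469 − 0.138320) = 0.500000 − (-0.005847)/(-0.196789) = 0.470288

0.4703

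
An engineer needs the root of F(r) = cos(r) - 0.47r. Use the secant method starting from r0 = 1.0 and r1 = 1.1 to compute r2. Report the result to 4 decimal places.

F(1.0) = 0.070302, F(1.1) = -0.063404
r2 = 1.100000 − (-0.063404)·(1.100000 − 1.000000) / (-0.063404 − 0.070302) = 1.100000 − (-0.006340)/(-0.133706) = 1.052580

1.0526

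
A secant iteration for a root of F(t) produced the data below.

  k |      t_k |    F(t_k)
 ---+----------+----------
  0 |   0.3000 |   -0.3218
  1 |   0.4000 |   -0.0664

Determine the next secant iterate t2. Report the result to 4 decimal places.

0.4260

t2 = 0.4000 − (-0.0664)·(0.4000 − 0.3000) / (-0.0664 − (-0.3218))
   = 0.4000 − (-0.006640)/(0.255400) = 0.425998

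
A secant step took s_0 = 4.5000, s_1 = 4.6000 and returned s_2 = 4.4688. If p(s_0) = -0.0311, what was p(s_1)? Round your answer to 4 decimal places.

The secant line through (4.5000, -0.0311) and (4.6000, p(s_1)) crosses zero at s_2 = 4.4688.
So (4.5000, -0.0311), (4.6000, p(s_1)), (4.4688, 0) are collinear:
p(s_1) = -0.0311 · (4.6000 − 4.4688) / (4.5000 − 4.4688) = -0.0311 · (0.131200)/(0.031200) = -0.130779

-0.1308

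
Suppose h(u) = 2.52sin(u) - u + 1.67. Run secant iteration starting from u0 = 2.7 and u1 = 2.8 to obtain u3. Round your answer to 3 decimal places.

h(2.7) = 0.04700, h(2.8) = -0.28583
u2 = 2.80000 − (-0.28583)·(2.80000 − 2.70000) / (-0.28583 − 0.04700) = 2.80000 − (-0.02858)/(-0.33283) = 2.71412
h(2.71412) = 0.00060
u3 = 2.71412 − 0.00060·(2.71412 − 2.80000) / (0.00060 − (-0.28583)) = 2.71412 − (-0.00005)/(0.28643) = 2.71430

2.714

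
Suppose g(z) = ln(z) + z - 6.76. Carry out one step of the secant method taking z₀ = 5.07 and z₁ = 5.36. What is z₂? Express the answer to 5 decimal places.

g(5.07) = -0.0666592, g(5.36) = 0.2789640
z₂ = 5.3600000 − 0.2789640·(5.3600000 − 5.0700000) / (0.2789640 − (-0.0666592)) = 5.3600000 − (0.0808996)/(0.3456232) = 5.1259313

5.12593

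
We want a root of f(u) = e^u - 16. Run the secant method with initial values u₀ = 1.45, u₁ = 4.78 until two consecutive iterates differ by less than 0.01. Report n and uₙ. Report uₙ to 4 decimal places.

f(1.45) = -11.736885, f(4.78) = 103.104350
u₂ = 4.780000 − 103.104350·(3.330000)/(114.841236) = 1.790329;  |Δ| = 2.989671
f(1.790329) = -10.008575
u₃ = 1.790329 − (-10.008575)·(-2.989671)/(-113.112925) = 2.054864;  |Δ| = 0.264535
f(2.054864) = -8.194221
u₄ = 2.054864 − (-8.194221)·(0.264535)/(1.814355) = 3.249592;  |Δ| = 1.194728
f(3.249592) = 9.779820
u₅ = 3.249592 − 9.779820·(1.194728)/(17.974041) = 2.599531;  |Δ| = 0.650061
f(2.599531) = -2.542573
u₆ = 2.599531 − (-2.542573)·(-0.650061)/(-12.322393) = 2.733663;  |Δ| = 0.134132
f(2.733663) = -0.610843
u₇ = 2.733663 − (-0.610843)·(0.134132)/(1.931730) = 2.776078;  |Δ| = 0.042415
f(2.776078) = 0.055923
u₈ = 2.776078 − 0.055923·(0.042415)/(0.666766) = 2.772520;  |Δ| = 0.003557
|u₈ − u₇| = 0.003557 < 0.01

n = 8, uₙ = 2.7725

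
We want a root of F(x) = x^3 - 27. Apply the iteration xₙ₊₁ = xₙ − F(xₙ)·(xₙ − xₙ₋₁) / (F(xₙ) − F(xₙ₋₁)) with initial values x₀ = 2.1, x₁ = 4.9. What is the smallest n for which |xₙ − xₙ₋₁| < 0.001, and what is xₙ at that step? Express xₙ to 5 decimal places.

n = 7, xₙ = 3.00000

F(2.1) = -17.7390000, F(4.9) = 90.6490000
x₂ = 4.9000000 − 90.6490000·(2.8000000)/(108.3880000) = 2.5582537;  |Δ| = 2.3417463
F(2.5582537) = -10.2570946
x₃ = 2.5582537 − (-10.2570946)·(-2.3417463)/(-100.9060946) = 2.7962920;  |Δ| = 0.2380383
F(2.7962920) = -5.1350975
x₄ = 2.7962920 − (-5.1350975)·(0.2380383)/(5.1219971) = 3.0349391;  |Δ| = 0.2386471
F(3.0349391) = 0.9543844
x₅ = 3.0349391 − 0.9543844·(0.2386471)/(6.0894819) = 2.9975367;  |Δ| = 0.0374024
F(2.9975367) = -0.0664544
x₆ = 2.9975367 − (-0.0664544)·(-0.0374024)/(-1.0208388) = 2.9999715;  |Δ| = 0.0024348
F(2.9999715) = -0.0007690
x₇ = 2.9999715 − (-0.0007690)·(0.0024348)/(0.0656854) = 3.0000000;  |Δ| = 0.0000285
|x₇ − x₆| = 0.0000285 < 0.001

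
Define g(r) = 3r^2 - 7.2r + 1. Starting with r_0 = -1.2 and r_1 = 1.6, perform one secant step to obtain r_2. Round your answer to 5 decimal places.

g(-1.2) = 13.9600000, g(1.6) = -2.8400000
r_2 = 1.6000000 − (-2.8400000)·(1.6000000 − (-1.2000000)) / (-2.8400000 − 13.9600000) = 1.6000000 − (-7.9520000)/(-16.8000000) = 1.1266667

1.12667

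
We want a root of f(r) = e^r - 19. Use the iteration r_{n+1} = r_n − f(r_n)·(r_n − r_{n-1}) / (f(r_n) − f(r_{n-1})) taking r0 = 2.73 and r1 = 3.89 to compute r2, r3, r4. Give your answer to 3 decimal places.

2.857, 2.909, 2.946

f(2.73) = -3.66711, f(3.89) = 29.91089
r2 = 3.89000 − 29.91089·(3.89000 − 2.73000) / (29.91089 − (-3.66711)) = 3.89000 − (34.69663)/(33.57800) = 2.85669
f(2.85669) = -1.59625
r3 = 2.85669 − (-1.59625)·(2.85669 − 3.89000) / (-1.59625 − 29.91089) = 2.85669 − (1.64943)/(-31.50714) = 2.90904
f(2.90904) = -0.66088
r4 = 2.90904 − (-0.66088)·(2.90904 − 2.85669) / (-0.66088 − (-1.59625)) = 2.90904 − (-0.03460)/(0.93537) = 2.94602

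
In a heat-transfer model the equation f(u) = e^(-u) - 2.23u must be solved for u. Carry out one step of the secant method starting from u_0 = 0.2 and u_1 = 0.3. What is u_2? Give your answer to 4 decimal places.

0.3239

f(0.2) = 0.372731, f(0.3) = 0.071818
u_2 = 0.300000 − 0.071818·(0.300000 − 0.200000) / (0.071818 − 0.372731) = 0.300000 − (0.007182)/(-0.300913) = 0.323867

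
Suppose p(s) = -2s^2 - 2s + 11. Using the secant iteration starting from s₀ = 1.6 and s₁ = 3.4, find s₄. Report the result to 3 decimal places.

1.898

p(1.6) = 2.68000, p(3.4) = -18.92000
s₂ = 3.40000 − (-18.92000)·(3.40000 − 1.60000) / (-18.92000 − 2.68000) = 3.40000 − (-34.05600)/(-21.60000) = 1.82333
p(1.82333) = 0.70424
s₃ = 1.82333 − 0.70424·(1.82333 − 3.40000) / (0.70424 − (-18.92000)) = 1.82333 − (-1.11036)/(19.62424) = 1.87991
p(1.87991) = 0.17202
s₄ = 1.87991 − 0.17202·(1.87991 − 1.82333) / (0.17202 − 0.70424) = 1.87991 − (0.00973)/(-0.53223) = 1.89820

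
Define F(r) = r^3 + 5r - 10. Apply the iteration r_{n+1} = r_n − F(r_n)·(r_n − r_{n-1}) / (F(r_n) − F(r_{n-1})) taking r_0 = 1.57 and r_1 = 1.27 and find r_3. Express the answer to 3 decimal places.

F(1.57) = 1.71989, F(1.27) = -1.60162
r_2 = 1.27000 − (-1.60162)·(1.27000 − 1.57000) / (-1.60162 − 1.71989) = 1.27000 − (0.48049)/(-3.32151) = 1.41466
F(1.41466) = -0.09561
r_3 = 1.41466 − (-0.09561)·(1.41466 − 1.27000) / (-0.09561 − (-1.60162)) = 1.41466 − (-0.01383)/(1.50601) = 1.42384

1.424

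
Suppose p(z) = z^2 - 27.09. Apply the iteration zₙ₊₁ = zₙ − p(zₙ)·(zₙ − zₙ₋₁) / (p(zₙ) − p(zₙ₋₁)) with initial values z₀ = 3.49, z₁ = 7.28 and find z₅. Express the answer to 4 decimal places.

5.2048

p(3.49) = -14.909900, p(7.28) = 25.908400
z₂ = 7.280000 − 25.908400·(7.280000 − 3.490000) / (25.908400 − (-14.909900)) = 7.280000 − (98.192836)/(40.818300) = 4.874392
p(4.874392) = -3.330304
z₃ = 4.874392 − (-3.330304)·(4.874392 − 7.280000) / (-3.330304 − 25.908400) = 4.874392 − (8.011407)/(-29.238704) = 5.148392
p(5.148392) = -0.584061
z₄ = 5.148392 − (-0.584061)·(5.148392 − 4.874392) / (-0.584061 − (-3.330304)) = 5.148392 − (-0.160033)/(2.746244) = 5.206665
p(5.206665) = 0.019363
z₅ = 5.206665 − 0.019363·(5.206665 − 5.148392) / (0.019363 − (-0.584061)) = 5.206665 − (0.001128)/(0.603423) = 5.204795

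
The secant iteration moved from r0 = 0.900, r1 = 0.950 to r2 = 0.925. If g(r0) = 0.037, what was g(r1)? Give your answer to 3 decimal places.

-0.037

The secant line through (0.900, 0.037) and (0.950, g(r1)) crosses zero at r2 = 0.925.
So (0.900, 0.037), (0.950, g(r1)), (0.925, 0) are collinear:
g(r1) = 0.037 · (0.950 − 0.925) / (0.900 − 0.925) = 0.037 · (0.02500)/(-0.02500) = -0.03700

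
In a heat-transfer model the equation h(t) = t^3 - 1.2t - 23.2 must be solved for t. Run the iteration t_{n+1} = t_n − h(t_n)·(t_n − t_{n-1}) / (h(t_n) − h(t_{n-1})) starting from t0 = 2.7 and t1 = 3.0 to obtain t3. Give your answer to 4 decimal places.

2.9922

h(2.7) = -6.757000, h(3.0) = 0.200000
t2 = 3.000000 − 0.200000·(3.000000 − 2.700000) / (0.200000 − (-6.757000)) = 3.000000 − (0.060000)/(6.957000) = 2.991376
h(2.991376) = -0.021841
t3 = 2.991376 − (-0.021841)·(2.991376 − 3.000000) / (-0.021841 − 0.200000) = 2.991376 − (0.000188)/(-0.221841) = 2.992225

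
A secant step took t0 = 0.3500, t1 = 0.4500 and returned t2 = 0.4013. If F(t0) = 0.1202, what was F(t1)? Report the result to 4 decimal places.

The secant line through (0.3500, 0.1202) and (0.4500, F(t1)) crosses zero at t2 = 0.4013.
So (0.3500, 0.1202), (0.4500, F(t1)), (0.4013, 0) are collinear:
F(t1) = 0.1202 · (0.4500 − 0.4013) / (0.3500 − 0.4013) = 0.1202 · (0.048700)/(-0.051300) = -0.114108

-0.1141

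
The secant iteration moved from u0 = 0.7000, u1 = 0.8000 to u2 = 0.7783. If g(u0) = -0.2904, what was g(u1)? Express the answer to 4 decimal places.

The secant line through (0.7000, -0.2904) and (0.8000, g(u1)) crosses zero at u2 = 0.7783.
So (0.7000, -0.2904), (0.8000, g(u1)), (0.7783, 0) are collinear:
g(u1) = -0.2904 · (0.8000 − 0.7783) / (0.7000 − 0.7783) = -0.2904 · (0.021700)/(-0.078300) = 0.080481

0.0805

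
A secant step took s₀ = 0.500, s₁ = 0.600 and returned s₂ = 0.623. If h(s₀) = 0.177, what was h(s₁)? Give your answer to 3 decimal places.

0.033

The secant line through (0.500, 0.177) and (0.600, h(s₁)) crosses zero at s₂ = 0.623.
So (0.500, 0.177), (0.600, h(s₁)), (0.623, 0) are collinear:
h(s₁) = 0.177 · (0.600 − 0.623) / (0.500 − 0.623) = 0.177 · (-0.02300)/(-0.12300) = 0.03310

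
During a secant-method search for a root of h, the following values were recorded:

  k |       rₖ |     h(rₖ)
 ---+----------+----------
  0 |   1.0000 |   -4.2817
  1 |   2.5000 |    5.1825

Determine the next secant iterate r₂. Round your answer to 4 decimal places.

1.6786

r₂ = 2.5000 − 5.1825·(2.5000 − 1.0000) / (5.1825 − (-4.2817))
   = 2.5000 − (7.773750)/(9.464200) = 1.678615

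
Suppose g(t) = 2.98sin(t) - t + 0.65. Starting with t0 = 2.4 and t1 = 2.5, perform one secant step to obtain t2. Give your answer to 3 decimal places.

g(2.4) = 0.26288, g(2.5) = -0.06655
t2 = 2.50000 − (-0.06655)·(2.50000 − 2.40000) / (-0.06655 − 0.26288) = 2.50000 − (-0.00666)/(-0.32943) = 2.47980

2.480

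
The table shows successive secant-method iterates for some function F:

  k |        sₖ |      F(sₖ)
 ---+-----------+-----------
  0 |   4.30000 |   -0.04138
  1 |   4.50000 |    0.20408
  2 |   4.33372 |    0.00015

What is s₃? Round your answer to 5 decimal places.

4.33360

s₃ = 4.33372 − 0.00015·(4.33372 − 4.50000) / (0.00015 − 0.20408)
   = 4.33372 − (-0.0000249)/(-0.2039300) = 4.3335977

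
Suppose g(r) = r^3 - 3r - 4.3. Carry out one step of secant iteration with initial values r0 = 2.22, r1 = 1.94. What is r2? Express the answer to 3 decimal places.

2.222

g(2.22) = -0.01895, g(1.94) = -2.81862
r2 = 1.94000 − (-2.81862)·(1.94000 − 2.22000) / (-2.81862 − (-0.01895)) = 1.94000 − (0.78921)/(-2.79966) = 2.22190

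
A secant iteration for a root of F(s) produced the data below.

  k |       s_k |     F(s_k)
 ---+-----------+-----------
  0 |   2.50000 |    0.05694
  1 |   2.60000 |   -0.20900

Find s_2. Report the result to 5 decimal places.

s_2 = 2.60000 − (-0.20900)·(2.60000 − 2.50000) / (-0.20900 − 0.05694)
   = 2.60000 − (-0.0209000)/(-0.2659400) = 2.5214108

2.52141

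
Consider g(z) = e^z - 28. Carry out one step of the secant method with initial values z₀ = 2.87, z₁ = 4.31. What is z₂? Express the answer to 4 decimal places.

3.1327

g(2.87) = -10.362982, g(4.31) = 46.440489
z₂ = 4.310000 − 46.440489·(4.310000 − 2.870000) / (46.440489 − (-10.362982)) = 4.310000 − (66.874304)/(56.803471) = 3.132707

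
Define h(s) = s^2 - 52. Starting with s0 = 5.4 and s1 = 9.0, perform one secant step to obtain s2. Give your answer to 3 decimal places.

h(5.4) = -22.84000, h(9.0) = 29.00000
s2 = 9.00000 − 29.00000·(9.00000 − 5.40000) / (29.00000 − (-22.84000)) = 9.00000 − (104.40000)/(51.84000) = 6.98611

6.986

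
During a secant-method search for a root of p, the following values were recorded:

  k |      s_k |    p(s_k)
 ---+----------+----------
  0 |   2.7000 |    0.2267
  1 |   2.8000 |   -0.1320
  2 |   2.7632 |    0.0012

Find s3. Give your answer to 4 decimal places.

2.7635

s3 = 2.7632 − 0.0012·(2.7632 − 2.8000) / (0.0012 − (-0.1320))
   = 2.7632 − (-0.000044)/(0.133200) = 2.763532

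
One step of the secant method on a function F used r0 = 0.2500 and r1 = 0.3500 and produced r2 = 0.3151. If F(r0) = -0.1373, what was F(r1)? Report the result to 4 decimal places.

0.0736

The secant line through (0.2500, -0.1373) and (0.3500, F(r1)) crosses zero at r2 = 0.3151.
So (0.2500, -0.1373), (0.3500, F(r1)), (0.3151, 0) are collinear:
F(r1) = -0.1373 · (0.3500 − 0.3151) / (0.2500 − 0.3151) = -0.1373 · (0.034900)/(-0.065100) = 0.073606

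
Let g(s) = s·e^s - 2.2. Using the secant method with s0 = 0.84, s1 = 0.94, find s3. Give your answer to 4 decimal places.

0.8970

g(0.84) = -0.254252, g(0.94) = 0.206383
s2 = 0.940000 − 0.206383·(0.940000 − 0.840000) / (0.206383 − (-0.254252)) = 0.940000 − (0.020638)/(0.460634) = 0.895196
g(0.895196) = -0.008725
s3 = 0.895196 − (-0.008725)·(0.895196 − 0.940000) / (-0.008725 − 0.206383) = 0.895196 − (0.000391)/(-0.215108) = 0.897013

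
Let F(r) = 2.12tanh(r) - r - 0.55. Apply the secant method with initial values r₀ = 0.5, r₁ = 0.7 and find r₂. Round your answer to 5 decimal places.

F(0.5) = -0.0703116, F(0.7) = 0.0312597
r₂ = 0.7000000 − 0.0312597·(0.7000000 − 0.5000000) / (0.0312597 − (-0.0703116)) = 0.7000000 − (0.0062519)/(0.1015713) = 0.6384478

0.63845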